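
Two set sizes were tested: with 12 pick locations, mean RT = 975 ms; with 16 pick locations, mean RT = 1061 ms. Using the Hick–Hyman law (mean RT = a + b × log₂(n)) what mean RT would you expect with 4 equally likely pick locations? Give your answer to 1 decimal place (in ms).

646.6 ms

With log₂ n on the abscissa the relation is linear; from the two conditions:
  b = (1061 − 975) / (log₂ 16 − log₂ 12) = 86 / (4 − 3.5850) = 207.210 ms/bit
  a = 975 − 207.210 × 3.5850 = 232.159 ms
Then RT(4) = 232.159 + 207.210 × log₂ 4 = 232.159 + 207.210 × 2 ≈ 646.580 ms.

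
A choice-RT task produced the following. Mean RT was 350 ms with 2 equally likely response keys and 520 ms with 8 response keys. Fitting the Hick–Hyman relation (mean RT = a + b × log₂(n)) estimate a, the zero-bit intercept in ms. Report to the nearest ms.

265 ms

Slope: b = (520 − 350) / (log₂ 8 − log₂ 2) = 170/2.0000 = 85 ms/bit.
Intercept: a = 350 − 85·log₂(2) = 265.000 ms.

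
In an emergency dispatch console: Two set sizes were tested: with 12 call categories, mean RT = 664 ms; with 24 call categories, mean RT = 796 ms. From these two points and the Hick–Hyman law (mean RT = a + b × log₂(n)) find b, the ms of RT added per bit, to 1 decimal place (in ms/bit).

132.0 ms/bit

The slope on a log₂ axis is (796 − 664) / (4.5850 − 3.5850) = 132.000 ms/bit.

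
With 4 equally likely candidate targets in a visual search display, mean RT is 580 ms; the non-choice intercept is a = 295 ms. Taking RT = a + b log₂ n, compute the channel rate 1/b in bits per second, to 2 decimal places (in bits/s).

b = (580 − 295)/log₂ 4 = 285/2 = 142.500 ms per bit = 0.14250 s/bit; the reciprocal is 7.018 bits/s.

7.02 bits/s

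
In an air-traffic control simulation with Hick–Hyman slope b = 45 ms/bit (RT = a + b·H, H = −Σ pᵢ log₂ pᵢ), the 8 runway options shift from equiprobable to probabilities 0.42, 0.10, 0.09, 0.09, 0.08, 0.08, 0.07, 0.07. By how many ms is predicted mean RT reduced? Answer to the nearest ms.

Equiprobable entropy H₀ = log₂ 8 = 3.0000 bits.
Skewed entropy H = −Σ pᵢ log₂ pᵢ = 2.6033 bits.
ΔRT = b·(H₀ − H) = 45 × 0.3967 = 17.85 ms.

18 ms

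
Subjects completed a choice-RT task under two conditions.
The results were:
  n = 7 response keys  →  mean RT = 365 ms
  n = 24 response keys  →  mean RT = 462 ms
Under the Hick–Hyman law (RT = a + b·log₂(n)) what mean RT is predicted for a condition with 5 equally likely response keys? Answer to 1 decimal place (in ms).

338.5 ms

Solve the two-equation system in a and b:
  b = (462 − 365) / (log₂ 24 − log₂ 7) = 97 / (4.5850 − 2.8074) = 54.568 ms/bit
  a = 365 − 54.568 × 2.8074 = 211.809 ms
Then RT(5) = 211.809 + 54.568 × log₂ 5 = 211.809 + 54.568 × 2.3219 ≈ 338.511 ms.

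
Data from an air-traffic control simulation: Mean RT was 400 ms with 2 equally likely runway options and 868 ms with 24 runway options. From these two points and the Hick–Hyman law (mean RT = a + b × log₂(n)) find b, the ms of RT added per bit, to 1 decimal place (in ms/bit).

130.5 ms/bit

b = (RT₂ − RT₁)/(log₂ n₂ − log₂ n₁) = (868 − 400)/(4.5850 − 1) = 130.545 ms/bit.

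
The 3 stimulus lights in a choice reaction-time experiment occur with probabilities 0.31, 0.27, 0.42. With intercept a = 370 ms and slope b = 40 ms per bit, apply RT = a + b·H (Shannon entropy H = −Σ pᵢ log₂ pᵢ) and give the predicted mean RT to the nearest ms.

432 ms

H = 0.31·log₂(1/0.31) + 0.27·log₂(1/0.27) + 0.42·log₂(1/0.42) = 1.5595 bits.
RT = 370 + 40 × 1.5595 = 432.38 ms.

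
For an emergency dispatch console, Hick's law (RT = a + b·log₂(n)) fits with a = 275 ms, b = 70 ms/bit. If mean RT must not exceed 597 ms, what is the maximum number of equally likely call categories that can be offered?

24

Set 275 + 70·log₂ n ≤ 597 → log₂ n ≤ (597 − 275)/70 = 4.6000.
So n ≤ 2^4.6000 = 24.251; the largest integer n is 24.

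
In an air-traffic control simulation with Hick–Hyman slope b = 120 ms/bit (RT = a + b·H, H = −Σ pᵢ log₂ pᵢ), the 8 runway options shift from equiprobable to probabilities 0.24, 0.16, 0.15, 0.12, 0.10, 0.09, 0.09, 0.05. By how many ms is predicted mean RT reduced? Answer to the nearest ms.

16 ms

Equiprobable entropy H₀ = log₂ 8 = 3.0000 bits.
Skewed entropy H = −Σ pᵢ log₂ pᵢ = 2.8684 bits.
ΔRT = b·(H₀ − H) = 120 × 0.1316 = 15.80 ms.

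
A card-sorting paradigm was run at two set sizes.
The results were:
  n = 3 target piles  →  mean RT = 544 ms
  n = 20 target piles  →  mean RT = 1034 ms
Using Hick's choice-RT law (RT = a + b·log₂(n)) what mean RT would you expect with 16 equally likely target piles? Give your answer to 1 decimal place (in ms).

976.4 ms

Solve the two-equation system in a and b:
  b = (1034 − 544) / (log₂ 20 − log₂ 3) = 490 / (4.3219 − 1.5850) = 179.030 ms/bit
  a = 544 − 179.030 × 1.5850 = 260.244 ms
Then RT(16) = 260.244 + 179.030 × log₂ 16 = 260.244 + 179.030 × 4 ≈ 976.365 ms.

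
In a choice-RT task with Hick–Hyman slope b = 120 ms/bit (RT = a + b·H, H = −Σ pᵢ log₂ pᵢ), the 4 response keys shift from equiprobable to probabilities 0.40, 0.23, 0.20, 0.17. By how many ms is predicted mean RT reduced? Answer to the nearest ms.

10 ms

Equiprobable entropy H₀ = log₂ 4 = 2.0000 bits.
Skewed entropy H = −Σ pᵢ log₂ pᵢ = 1.9154 bits.
ΔRT = b·(H₀ − H) = 120 × 0.0846 = 10.15 ms.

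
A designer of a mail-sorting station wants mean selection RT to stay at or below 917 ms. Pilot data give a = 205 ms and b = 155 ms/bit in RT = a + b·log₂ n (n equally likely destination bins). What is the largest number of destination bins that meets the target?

Set 205 + 155·log₂ n ≤ 917 → log₂ n ≤ (917 − 205)/155 = 4.5935.
So n ≤ 2^4.5935 = 24.143; the largest integer n is 24.

24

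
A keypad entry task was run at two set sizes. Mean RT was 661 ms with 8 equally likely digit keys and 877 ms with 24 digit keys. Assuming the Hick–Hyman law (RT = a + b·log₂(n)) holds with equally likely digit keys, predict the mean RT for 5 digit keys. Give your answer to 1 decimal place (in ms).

568.6 ms

With log₂ n on the abscissa the relation is linear; from the two conditions:
  b = (877 − 661) / (log₂ 24 − log₂ 8) = 216 / (4.5850 − 3) = 136.281 ms/bit
  a = 661 − 136.281 × 3 = 252.158 ms
Then RT(5) = 252.158 + 136.281 × log₂ 5 = 252.158 + 136.281 × 2.3219 ≈ 568.592 ms.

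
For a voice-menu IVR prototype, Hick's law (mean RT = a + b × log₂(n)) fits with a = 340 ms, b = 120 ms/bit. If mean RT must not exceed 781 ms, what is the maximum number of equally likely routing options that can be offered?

12

120·log₂ n ≤ 781 − 340 = 441, giving log₂ n ≤ 3.6750 and n ≤ 12.773. The largest whole number is 12.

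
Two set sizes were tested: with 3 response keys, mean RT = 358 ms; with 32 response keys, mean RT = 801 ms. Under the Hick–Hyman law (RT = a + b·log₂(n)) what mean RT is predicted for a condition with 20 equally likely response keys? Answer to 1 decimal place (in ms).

RT is linear in log₂ n, so two points fix the line:
  b = (801 − 358) / (log₂ 32 − log₂ 3) = 443 / (5 − 1.5850) = 129.720 ms/bit
  a = 358 − 129.720 × 1.5850 = 152.398 ms
Then RT(20) = 152.398 + 129.720 × log₂ 20 = 152.398 + 129.720 × 4.3219 ≈ 713.040 ms.

713.0 ms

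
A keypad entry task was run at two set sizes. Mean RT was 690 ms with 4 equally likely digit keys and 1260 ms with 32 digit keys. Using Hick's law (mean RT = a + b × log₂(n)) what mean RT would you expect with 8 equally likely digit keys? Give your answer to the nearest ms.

RT is linear in log₂ n, so two points fix the line:
  b = (1260 − 690) / (log₂ 32 − log₂ 4) = 570 / (5 − 2) = 190 ms/bit
  a = 690 − 190 × 2 = 310 ms
Then RT(8) = 310 + 190 × log₂ 8 = 310 + 190 × 3 ≈ 880.000 ms.

880 ms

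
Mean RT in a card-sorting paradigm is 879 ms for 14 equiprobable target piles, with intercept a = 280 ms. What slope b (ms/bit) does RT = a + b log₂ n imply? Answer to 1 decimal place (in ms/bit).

157.3 ms/bit

log₂(14) = 3.8074 bits.
b = (RT − a)/log₂ n = (879 − 280) / 3.8074 = 157.327 ms/bit.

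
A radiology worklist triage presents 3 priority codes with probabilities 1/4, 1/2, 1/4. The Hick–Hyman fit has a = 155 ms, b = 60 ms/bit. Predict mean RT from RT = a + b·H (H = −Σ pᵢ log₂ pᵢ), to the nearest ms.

H = −Σ pᵢ log₂ pᵢ = 0.25·2 + 0.5·1 + 0.25·2 = 1.500 bits.
RT = 155 + 60 × 1.500 = 245.00 ms.

245 ms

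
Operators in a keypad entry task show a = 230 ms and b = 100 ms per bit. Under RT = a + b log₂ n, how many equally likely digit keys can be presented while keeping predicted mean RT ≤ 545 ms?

8

100·log₂ n ≤ 545 − 230 = 315, giving log₂ n ≤ 3.1500 and n ≤ 8.877. The largest whole number is 8.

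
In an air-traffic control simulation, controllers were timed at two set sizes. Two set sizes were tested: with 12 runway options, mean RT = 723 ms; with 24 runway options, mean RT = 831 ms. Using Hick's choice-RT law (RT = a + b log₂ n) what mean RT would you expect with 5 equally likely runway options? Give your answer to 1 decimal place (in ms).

586.6 ms

Solve the two-equation system in a and b:
  b = (831 − 723) / (log₂ 24 − log₂ 12) = 108 / (4.5850 − 3.5850) = 108.000 ms/bit
  a = 723 − 108.000 × 3.5850 = 335.824 ms
Then RT(5) = 335.824 + 108.000 × log₂ 5 = 335.824 + 108.000 × 2.3219 ≈ 586.592 ms.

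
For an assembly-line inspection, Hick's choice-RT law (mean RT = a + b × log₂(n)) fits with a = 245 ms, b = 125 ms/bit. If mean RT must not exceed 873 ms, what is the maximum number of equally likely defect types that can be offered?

Set 245 + 125·log₂ n ≤ 873 → log₂ n ≤ (873 − 245)/125 = 5.0240.
So n ≤ 2^5.0240 = 32.537; the largest integer n is 32.

32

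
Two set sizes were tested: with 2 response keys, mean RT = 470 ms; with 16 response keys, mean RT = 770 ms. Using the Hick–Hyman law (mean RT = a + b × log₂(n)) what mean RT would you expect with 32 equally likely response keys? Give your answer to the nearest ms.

870 ms

Fit slope and intercept:
  b = (770 − 470) / (log₂ 16 − log₂ 2) = 300 / (4 − 1) = 100 ms/bit
  a = 470 − 100 × 1 = 370 ms
Then RT(32) = 370 + 100 × log₂ 32 = 370 + 100 × 5 ≈ 870.000 ms.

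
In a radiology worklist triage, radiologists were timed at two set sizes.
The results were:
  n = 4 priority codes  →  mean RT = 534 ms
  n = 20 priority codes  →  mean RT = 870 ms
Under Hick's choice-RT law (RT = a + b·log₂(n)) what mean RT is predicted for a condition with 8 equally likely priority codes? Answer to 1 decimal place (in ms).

With log₂ n on the abscissa the relation is linear; from the two conditions:
  b = (870 − 534) / (log₂ 20 − log₂ 4) = 336 / (4.3219 − 2) = 144.707 ms/bit
  a = 534 − 144.707 × 2 = 244.585 ms
Then RT(8) = 244.585 + 144.707 × log₂ 8 = 244.585 + 144.707 × 3 ≈ 678.707 ms.

678.7 ms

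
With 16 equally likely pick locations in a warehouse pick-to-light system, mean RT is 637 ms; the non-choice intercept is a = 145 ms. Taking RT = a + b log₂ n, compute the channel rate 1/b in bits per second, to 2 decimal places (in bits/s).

Choice component = 637 − 145 = 492 ms over log₂(16) = 4 bits.
b = 492 / 4 = 123.000 ms/bit, so 1/b = 8.130 bits/s.

8.13 bits/s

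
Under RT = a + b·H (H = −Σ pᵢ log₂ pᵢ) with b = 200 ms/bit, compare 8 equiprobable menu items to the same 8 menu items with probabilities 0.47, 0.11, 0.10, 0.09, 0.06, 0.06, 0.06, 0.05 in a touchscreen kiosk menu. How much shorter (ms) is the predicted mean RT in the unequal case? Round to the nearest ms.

109 ms

Equiprobable entropy H₀ = log₂ 8 = 3.0000 bits.
Skewed entropy H = −Σ pᵢ log₂ pᵢ = 2.4538 bits.
ΔRT = b·(H₀ − H) = 200 × 0.5462 = 109.24 ms.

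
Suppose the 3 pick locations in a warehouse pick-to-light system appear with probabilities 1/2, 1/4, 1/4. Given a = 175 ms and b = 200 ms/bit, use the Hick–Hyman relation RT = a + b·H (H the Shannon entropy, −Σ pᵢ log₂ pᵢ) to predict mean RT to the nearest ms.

475 ms

H = −Σ pᵢ log₂ pᵢ = 0.5·1 + 0.25·2 + 0.25·2 = 1.500 bits.
RT = 175 + 200 × 1.500 = 475.00 ms.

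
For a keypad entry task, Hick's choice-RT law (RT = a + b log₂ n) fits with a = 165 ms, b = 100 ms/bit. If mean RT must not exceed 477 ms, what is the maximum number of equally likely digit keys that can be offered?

8

Set 165 + 100·log₂ n ≤ 477 → log₂ n ≤ (477 − 165)/100 = 3.1200.
So n ≤ 2^3.1200 = 8.694; the largest integer n is 8.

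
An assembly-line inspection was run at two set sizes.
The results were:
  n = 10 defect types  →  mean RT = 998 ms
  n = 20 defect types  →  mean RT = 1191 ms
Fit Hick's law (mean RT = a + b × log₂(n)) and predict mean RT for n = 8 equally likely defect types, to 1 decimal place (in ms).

935.9 ms

Solve the two-equation system in a and b:
  b = (1191 − 998) / (log₂ 20 − log₂ 10) = 193 / (4.3219 − 3.3219) = 193.000 ms/bit
  a = 998 − 193.000 × 3.3219 = 356.868 ms
Then RT(8) = 356.868 + 193.000 × log₂ 8 = 356.868 + 193.000 × 3 ≈ 935.868 ms.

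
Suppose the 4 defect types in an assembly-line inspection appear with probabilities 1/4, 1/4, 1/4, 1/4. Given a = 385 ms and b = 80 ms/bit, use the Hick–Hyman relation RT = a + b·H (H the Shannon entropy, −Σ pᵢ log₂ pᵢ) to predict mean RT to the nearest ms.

H = −Σ pᵢ log₂ pᵢ = 0.25·2 + 0.25·2 + 0.25·2 + 0.25·2 = 2.000 bits.
RT = 385 + 80 × 2.000 = 545.00 ms.

545 ms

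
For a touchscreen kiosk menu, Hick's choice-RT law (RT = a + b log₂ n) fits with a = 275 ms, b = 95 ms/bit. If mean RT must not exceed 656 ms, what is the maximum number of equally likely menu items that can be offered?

Information budget: (656 − 275)/95 = 4.0105 bits, so n ≤ 2^4.0105 = 16.117 → at most 16.

16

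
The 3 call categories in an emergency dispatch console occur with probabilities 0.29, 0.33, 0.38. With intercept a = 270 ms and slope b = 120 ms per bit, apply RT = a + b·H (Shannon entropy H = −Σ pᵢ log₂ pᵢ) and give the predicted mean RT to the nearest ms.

Entropy contributions −pᵢ log₂ pᵢ: 0.5179, 0.5278, 0.5305; sum H = 1.5762 bits.
RT = a + bH = 270 + 120·1.5762 = 459.14 ms.

459 ms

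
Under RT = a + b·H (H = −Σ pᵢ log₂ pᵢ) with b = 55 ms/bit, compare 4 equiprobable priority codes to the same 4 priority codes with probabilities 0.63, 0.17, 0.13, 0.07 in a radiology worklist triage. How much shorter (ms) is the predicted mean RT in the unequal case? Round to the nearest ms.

The RT saving is b·ΔH. Equiprobable H₀ = log₂(4) = 2.0000 bits; with the given probabilities H = 1.5057 bits.
b·(H₀ − H) = 55 × (2.0000 − 1.5057) = 27.18 ms.

27 ms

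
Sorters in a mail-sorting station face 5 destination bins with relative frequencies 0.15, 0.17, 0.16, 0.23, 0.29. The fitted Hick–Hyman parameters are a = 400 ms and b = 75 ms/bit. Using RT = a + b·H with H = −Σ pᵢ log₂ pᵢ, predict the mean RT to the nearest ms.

H = 0.15·log₂(1/0.15) + 0.17·log₂(1/0.17) + 0.16·log₂(1/0.16) + 0.23·log₂(1/0.23) + 0.29·log₂(1/0.29) = 2.2737 bits.
RT = 400 + 75 × 2.2737 = 570.53 ms.

571 ms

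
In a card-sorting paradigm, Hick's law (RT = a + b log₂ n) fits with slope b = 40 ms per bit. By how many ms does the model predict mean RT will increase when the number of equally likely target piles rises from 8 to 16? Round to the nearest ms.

ΔRT = (a + b log₂ n₂) − (a + b log₂ n₁) = b·(log₂ n₂ − log₂ n₁).
log₂(16) − log₂(8) = log₂(16/8) = log₂(2) = 1.
ΔRT = 40 × 1.0000 = 40.000 ms.

40 ms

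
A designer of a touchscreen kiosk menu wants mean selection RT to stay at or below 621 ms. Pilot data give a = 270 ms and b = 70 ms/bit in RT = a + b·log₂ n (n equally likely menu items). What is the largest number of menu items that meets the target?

32

70·log₂ n ≤ 621 − 270 = 351, giving log₂ n ≤ 5.0143 and n ≤ 32.318. The largest whole number is 32.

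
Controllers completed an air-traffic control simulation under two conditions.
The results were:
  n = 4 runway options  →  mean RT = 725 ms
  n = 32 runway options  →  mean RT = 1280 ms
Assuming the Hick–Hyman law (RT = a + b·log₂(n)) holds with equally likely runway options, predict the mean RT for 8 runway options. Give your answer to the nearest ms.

RT is linear in log₂ n, so two points fix the line:
  b = (1280 − 725) / (log₂ 32 − log₂ 4) = 555 / (5 − 2) = 185 ms/bit
  a = 725 − 185 × 2 = 355 ms
Then RT(8) = 355 + 185 × log₂ 8 = 355 + 185 × 3 ≈ 910.000 ms.

910 ms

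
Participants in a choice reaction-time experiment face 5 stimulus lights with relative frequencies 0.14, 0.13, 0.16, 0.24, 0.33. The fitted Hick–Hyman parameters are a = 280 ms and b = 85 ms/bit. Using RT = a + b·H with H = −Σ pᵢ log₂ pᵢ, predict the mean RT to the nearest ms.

469 ms

H = 0.14·log₂(1/0.14) + 0.13·log₂(1/0.13) + 0.16·log₂(1/0.16) + 0.24·log₂(1/0.24) + 0.33·log₂(1/0.33) = 2.2247 bits.
RT = 280 + 85 × 2.2247 = 469.10 ms.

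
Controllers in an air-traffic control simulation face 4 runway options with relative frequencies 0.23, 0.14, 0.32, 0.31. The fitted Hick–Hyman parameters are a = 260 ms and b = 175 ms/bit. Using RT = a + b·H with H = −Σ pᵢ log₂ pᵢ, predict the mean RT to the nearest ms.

Entropy contributions −pᵢ log₂ pᵢ: 0.4877, 0.3971, 0.5260, 0.5238; sum H = 1.9346 bits.
RT = a + bH = 260 + 175·1.9346 = 598.56 ms.

599 ms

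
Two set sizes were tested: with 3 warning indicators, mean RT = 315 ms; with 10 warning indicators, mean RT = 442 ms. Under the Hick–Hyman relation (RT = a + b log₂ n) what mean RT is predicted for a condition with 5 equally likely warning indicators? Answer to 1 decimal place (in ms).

Fit slope and intercept:
  b = (442 − 315) / (log₂ 10 − log₂ 3) = 127 / (3.3219 − 1.5850) = 73.116 ms/bit
  a = 315 − 73.116 × 1.5850 = 199.114 ms
Then RT(5) = 199.114 + 73.116 × log₂ 5 = 199.114 + 73.116 × 2.3219 ≈ 368.884 ms.

368.9 ms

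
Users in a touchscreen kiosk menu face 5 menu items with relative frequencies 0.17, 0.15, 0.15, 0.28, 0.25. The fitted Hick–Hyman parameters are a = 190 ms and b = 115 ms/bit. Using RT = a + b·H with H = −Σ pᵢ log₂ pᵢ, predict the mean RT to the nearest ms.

Entropy contributions −pᵢ log₂ pᵢ: 0.4346, 0.4105, 0.4105, 0.5142, 0.5000; sum H = 2.2699 bits.
RT = a + bH = 190 + 115·2.2699 = 451.04 ms.

451 ms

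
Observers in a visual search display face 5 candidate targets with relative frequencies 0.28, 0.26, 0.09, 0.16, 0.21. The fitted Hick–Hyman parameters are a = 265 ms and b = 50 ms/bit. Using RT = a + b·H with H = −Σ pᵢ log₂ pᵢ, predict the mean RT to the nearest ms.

376 ms

H = 0.28·log₂(1/0.28) + 0.26·log₂(1/0.26) + 0.09·log₂(1/0.09) + 0.16·log₂(1/0.16) + 0.21·log₂(1/0.21) = 2.2280 bits.
RT = 265 + 50 × 2.2280 = 376.40 ms.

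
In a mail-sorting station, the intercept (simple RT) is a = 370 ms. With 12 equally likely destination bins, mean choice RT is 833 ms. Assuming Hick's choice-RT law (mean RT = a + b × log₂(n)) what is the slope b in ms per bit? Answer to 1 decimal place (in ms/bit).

b = (833 − 370) / log₂(12) = 463 / 3.5850 = 129.151 ms/bit.

129.2 ms/bit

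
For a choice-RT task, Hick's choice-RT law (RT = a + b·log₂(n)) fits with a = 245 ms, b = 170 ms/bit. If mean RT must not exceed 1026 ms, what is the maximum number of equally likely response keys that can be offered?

Set 245 + 170·log₂ n ≤ 1026 → log₂ n ≤ (1026 − 245)/170 = 4.5941.
So n ≤ 2^4.5941 = 24.153; the largest integer n is 24.

24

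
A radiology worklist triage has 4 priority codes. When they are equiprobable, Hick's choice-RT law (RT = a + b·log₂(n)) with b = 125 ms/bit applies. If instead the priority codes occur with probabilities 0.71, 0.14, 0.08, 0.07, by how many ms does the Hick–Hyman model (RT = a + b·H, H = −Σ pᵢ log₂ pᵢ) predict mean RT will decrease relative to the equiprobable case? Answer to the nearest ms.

Equiprobable entropy H₀ = log₂ 4 = 2.0000 bits.
Skewed entropy H = −Σ pᵢ log₂ pᵢ = 1.3080 bits.
ΔRT = b·(H₀ − H) = 125 × 0.6920 = 86.50 ms.

87 ms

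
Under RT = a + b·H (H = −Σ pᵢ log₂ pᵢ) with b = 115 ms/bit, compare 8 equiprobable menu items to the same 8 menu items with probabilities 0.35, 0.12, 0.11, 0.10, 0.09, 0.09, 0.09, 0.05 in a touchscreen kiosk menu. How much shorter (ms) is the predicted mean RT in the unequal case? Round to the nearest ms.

Equiprobable entropy H₀ = log₂ 8 = 3.0000 bits.
Skewed entropy H = −Σ pᵢ log₂ pᵢ = 2.7337 bits.
ΔRT = b·(H₀ − H) = 115 × 0.2663 = 30.62 ms.

31 ms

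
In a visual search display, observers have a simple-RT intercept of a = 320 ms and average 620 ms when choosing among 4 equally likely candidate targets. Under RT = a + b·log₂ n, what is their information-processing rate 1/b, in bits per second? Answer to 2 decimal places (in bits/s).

b = (620 − 320)/log₂ 4 = 300/2 = 150.000 ms per bit = 0.15000 s/bit; the reciprocal is 6.667 bits/s.

6.67 bits/s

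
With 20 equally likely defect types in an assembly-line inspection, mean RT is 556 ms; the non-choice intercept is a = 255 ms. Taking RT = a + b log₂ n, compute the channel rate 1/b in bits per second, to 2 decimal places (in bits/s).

14.36 bits/s

b = (556 − 255)/log₂ 20 = 301/4.3219 = 69.645 ms per bit = 0.06964 s/bit; the reciprocal is 14.359 bits/s.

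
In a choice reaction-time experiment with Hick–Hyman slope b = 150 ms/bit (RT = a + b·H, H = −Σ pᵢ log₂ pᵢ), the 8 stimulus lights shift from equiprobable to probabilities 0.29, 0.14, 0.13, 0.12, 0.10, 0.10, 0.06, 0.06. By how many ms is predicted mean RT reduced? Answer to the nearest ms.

The RT saving is b·ΔH. Equiprobable H₀ = log₂(8) = 3.0000 bits; with the given probabilities H = 2.8162 bits.
b·(H₀ − H) = 150 × (3.0000 − 2.8162) = 27.57 ms.

28 ms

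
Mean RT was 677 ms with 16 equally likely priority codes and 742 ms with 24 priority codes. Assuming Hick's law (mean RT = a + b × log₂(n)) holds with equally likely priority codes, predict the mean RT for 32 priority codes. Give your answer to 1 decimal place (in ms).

788.1 ms

Fit slope and intercept:
  b = (742 − 677) / (log₂ 24 − log₂ 16) = 65 / (4.5850 − 4) = 111.118 ms/bit
  a = 677 − 111.118 × 4 = 232.527 ms
Then RT(32) = 232.527 + 111.118 × log₂ 32 = 232.527 + 111.118 × 5 ≈ 788.118 ms.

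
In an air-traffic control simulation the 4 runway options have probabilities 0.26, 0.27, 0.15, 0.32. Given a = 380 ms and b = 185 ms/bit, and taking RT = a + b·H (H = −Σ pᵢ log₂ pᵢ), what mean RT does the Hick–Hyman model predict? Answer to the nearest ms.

741 ms

H = 0.26·log₂(1/0.26) + 0.27·log₂(1/0.27) + 0.15·log₂(1/0.15) + 0.32·log₂(1/0.32) = 1.9519 bits.
RT = 380 + 185 × 1.9519 = 741.10 ms.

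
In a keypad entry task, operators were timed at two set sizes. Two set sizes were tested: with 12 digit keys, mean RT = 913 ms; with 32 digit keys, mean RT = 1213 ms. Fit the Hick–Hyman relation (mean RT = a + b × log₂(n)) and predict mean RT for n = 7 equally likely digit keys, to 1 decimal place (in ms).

748.1 ms

RT is linear in log₂ n, so two points fix the line:
  b = (1213 − 913) / (log₂ 32 − log₂ 12) = 300 / (5 − 3.5850) = 212.009 ms/bit
  a = 913 − 212.009 × 3.5850 = 152.957 ms
Then RT(7) = 152.957 + 212.009 × log₂ 7 = 152.957 + 212.009 × 2.8074 ≈ 748.141 ms.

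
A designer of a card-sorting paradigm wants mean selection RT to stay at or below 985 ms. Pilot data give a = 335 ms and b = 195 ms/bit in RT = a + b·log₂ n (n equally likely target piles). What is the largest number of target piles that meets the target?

10

Information budget: (985 − 335)/195 = 3.3333 bits, so n ≤ 2^3.3333 = 10.079 → at most 10.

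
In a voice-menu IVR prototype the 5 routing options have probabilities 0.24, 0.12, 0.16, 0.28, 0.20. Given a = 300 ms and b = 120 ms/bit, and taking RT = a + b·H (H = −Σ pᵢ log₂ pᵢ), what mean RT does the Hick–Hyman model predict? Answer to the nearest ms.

572 ms

Entropy contributions −pᵢ log₂ pᵢ: 0.4941, 0.3671, 0.4230, 0.5142, 0.4644; sum H = 2.2628 bits.
RT = a + bH = 300 + 120·2.2628 = 571.54 ms.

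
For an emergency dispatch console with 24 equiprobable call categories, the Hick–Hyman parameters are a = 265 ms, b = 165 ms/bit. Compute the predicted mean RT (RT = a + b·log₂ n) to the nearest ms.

log₂(24) = 4.5850 bits, so RT = 265 + 165 × 4.5850 ≈ 1021.519 ms.

1022 ms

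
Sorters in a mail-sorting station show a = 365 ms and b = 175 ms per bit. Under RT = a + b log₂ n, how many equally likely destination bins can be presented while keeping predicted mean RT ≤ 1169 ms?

24

Information budget: (1169 − 365)/175 = 4.5943 bits, so n ≤ 2^4.5943 = 24.156 → at most 24.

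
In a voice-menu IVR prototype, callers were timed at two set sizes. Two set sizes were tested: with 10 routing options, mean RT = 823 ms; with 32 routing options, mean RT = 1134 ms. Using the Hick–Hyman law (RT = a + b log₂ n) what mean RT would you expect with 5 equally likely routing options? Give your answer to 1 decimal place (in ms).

Fit slope and intercept:
  b = (1134 − 823) / (log₂ 32 − log₂ 10) = 311 / (5 − 3.3219) = 185.332 ms/bit
  a = 823 − 185.332 × 3.3219 = 207.341 ms
Then RT(5) = 207.341 + 185.332 × log₂ 5 = 207.341 + 185.332 × 2.3219 ≈ 637.668 ms.

637.7 ms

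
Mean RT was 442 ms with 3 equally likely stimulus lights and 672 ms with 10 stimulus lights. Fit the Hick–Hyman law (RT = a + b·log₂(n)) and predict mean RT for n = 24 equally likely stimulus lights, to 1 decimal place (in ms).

839.2 ms

With log₂ n on the abscissa the relation is linear; from the two conditions:
  b = (672 − 442) / (log₂ 10 − log₂ 3) = 230 / (3.3219 − 1.5850) = 132.415 ms/bit
  a = 442 − 132.415 × 1.5850 = 232.127 ms
Then RT(24) = 232.127 + 132.415 × log₂ 24 = 232.127 + 132.415 × 4.5850 ≈ 839.244 ms.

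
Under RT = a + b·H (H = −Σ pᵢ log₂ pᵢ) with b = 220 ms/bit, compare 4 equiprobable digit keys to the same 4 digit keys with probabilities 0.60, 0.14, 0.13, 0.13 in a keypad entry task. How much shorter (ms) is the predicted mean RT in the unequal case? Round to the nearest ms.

The RT saving is b·ΔH. Equiprobable H₀ = log₂(4) = 2.0000 bits; with the given probabilities H = 1.6046 bits.
b·(H₀ − H) = 220 × (2.0000 − 1.6046) = 86.99 ms.

87 ms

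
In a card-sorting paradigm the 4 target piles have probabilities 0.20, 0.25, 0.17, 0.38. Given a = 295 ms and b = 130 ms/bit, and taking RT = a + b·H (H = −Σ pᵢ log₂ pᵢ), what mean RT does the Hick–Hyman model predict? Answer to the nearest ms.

546 ms

H = 0.20·log₂(1/0.20) + 0.25·log₂(1/0.25) + 0.17·log₂(1/0.17) + 0.38·log₂(1/0.38) = 1.9294 bits.
RT = 295 + 130 × 1.9294 = 545.83 ms.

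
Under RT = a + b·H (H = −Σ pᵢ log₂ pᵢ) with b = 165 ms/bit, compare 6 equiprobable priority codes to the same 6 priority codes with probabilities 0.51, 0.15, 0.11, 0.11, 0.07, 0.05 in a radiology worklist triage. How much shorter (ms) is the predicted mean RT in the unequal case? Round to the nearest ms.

Equiprobable entropy H₀ = log₂ 6 = 2.5850 bits.
Skewed entropy H = −Σ pᵢ log₂ pᵢ = 2.0912 bits.
ΔRT = b·(H₀ − H) = 165 × 0.4938 = 81.47 ms.

81 ms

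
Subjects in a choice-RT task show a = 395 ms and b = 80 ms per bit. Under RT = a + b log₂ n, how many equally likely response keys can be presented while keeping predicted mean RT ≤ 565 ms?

4

Set 395 + 80·log₂ n ≤ 565 → log₂ n ≤ (565 − 395)/80 = 2.1250.
So n ≤ 2^2.1250 = 4.362; the largest integer n is 4.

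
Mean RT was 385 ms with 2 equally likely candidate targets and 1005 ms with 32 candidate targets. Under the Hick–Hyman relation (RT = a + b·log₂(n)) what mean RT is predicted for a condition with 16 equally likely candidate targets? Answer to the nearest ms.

Solve the two-equation system in a and b:
  b = (1005 − 385) / (log₂ 32 − log₂ 2) = 620 / (5 − 1) = 155 ms/bit
  a = 385 − 155 × 1 = 230 ms
Then RT(16) = 230 + 155 × log₂ 16 = 230 + 155 × 4 ≈ 850.000 ms.

850 ms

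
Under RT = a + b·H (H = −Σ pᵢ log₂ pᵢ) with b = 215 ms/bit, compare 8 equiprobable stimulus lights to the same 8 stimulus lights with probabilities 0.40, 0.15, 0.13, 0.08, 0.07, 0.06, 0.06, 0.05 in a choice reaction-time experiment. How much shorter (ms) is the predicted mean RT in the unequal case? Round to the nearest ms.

Equiprobable entropy H₀ = log₂ 8 = 3.0000 bits.
Skewed entropy H = −Σ pᵢ log₂ pᵢ = 2.5852 bits.
ΔRT = b·(H₀ − H) = 215 × 0.4148 = 89.18 ms.

89 ms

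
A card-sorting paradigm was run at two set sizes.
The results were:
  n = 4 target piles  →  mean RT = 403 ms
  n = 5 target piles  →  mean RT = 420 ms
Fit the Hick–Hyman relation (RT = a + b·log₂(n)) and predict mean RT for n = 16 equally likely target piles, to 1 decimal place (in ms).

508.6 ms

Fit slope and intercept:
  b = (420 − 403) / (log₂ 5 − log₂ 4) = 17 / (2.3219 − 2) = 52.807 ms/bit
  a = 403 − 52.807 × 2 = 297.386 ms
Then RT(16) = 297.386 + 52.807 × log₂ 16 = 297.386 + 52.807 × 4 ≈ 508.614 ms.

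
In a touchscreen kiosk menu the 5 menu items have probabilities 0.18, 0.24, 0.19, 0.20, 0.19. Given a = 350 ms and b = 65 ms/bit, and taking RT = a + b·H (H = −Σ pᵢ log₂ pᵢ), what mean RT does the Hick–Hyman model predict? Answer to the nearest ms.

H = 0.18·log₂(1/0.18) + 0.24·log₂(1/0.24) + 0.19·log₂(1/0.19) + 0.20·log₂(1/0.20) + 0.19·log₂(1/0.19) = 2.3143 bits.
RT = 350 + 65 × 2.3143 = 500.43 ms.

500 ms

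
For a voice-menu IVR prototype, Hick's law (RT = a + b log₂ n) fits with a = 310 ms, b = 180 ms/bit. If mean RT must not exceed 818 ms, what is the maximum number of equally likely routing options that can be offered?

7

Information budget: (818 − 310)/180 = 2.8222 bits, so n ≤ 2^2.8222 = 7.073 → at most 7.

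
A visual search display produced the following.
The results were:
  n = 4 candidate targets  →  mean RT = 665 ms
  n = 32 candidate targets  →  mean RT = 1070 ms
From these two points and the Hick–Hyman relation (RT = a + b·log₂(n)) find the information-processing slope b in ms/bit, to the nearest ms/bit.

The slope on a log₂ axis is (1070 − 665) / (5 − 2) = 135 ms/bit.

135 ms/bit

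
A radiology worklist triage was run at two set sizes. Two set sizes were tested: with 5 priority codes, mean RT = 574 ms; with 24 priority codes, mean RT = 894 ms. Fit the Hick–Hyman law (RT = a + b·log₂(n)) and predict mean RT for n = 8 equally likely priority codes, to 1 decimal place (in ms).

669.9 ms

Solve the two-equation system in a and b:
  b = (894 − 574) / (log₂ 24 − log₂ 5) = 320 / (4.5850 − 2.3219) = 141.403 ms/bit
  a = 574 − 141.403 × 2.3219 = 245.672 ms
Then RT(8) = 245.672 + 141.403 × log₂ 8 = 245.672 + 141.403 × 3 ≈ 669.881 ms.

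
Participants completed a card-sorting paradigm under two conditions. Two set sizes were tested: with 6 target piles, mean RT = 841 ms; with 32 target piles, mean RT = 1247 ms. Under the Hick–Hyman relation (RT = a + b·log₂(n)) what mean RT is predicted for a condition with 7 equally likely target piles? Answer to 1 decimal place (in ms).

Solve the two-equation system in a and b:
  b = (1247 − 841) / (log₂ 32 − log₂ 6) = 406 / (5 − 2.5850) = 168.113 ms/bit
  a = 841 − 168.113 × 2.5850 = 406.433 ms
Then RT(7) = 406.433 + 168.113 × log₂ 7 = 406.433 + 168.113 × 2.8074 ≈ 878.387 ms.

878.4 ms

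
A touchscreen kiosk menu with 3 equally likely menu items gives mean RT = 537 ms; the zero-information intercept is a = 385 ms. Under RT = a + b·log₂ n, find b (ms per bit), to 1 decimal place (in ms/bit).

b = (537 − 385) / log₂(3) = 152 / 1.5850 = 95.901 ms/bit.

95.9 ms/bit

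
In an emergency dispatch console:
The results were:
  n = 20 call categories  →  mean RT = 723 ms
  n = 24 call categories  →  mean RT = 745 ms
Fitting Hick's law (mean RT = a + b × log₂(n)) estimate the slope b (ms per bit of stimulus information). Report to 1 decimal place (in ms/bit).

The slope on a log₂ axis is (745 − 723) / (4.5850 − 4.3219) = 83.639 ms/bit.

83.6 ms/bit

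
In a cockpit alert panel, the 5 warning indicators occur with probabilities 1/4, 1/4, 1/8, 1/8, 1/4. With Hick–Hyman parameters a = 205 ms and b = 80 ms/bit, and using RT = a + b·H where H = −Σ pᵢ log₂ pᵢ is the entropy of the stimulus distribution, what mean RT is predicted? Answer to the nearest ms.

H = −Σ pᵢ log₂ pᵢ = 0.25·2 + 0.25·2 + 0.125·3 + 0.125·3 + 0.25·2 = 2.250 bits.
RT = 205 + 80 × 2.250 = 385.00 ms.

385 ms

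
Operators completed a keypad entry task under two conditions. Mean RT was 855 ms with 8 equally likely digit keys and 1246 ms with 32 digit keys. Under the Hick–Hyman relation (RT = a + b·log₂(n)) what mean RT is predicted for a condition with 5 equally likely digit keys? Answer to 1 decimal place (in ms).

Fit slope and intercept:
  b = (1246 − 855) / (log₂ 32 − log₂ 8) = 391 / (5 − 3) = 195.500 ms/bit
  a = 855 − 195.500 × 3 = 268.500 ms
Then RT(5) = 268.500 + 195.500 × log₂ 5 = 268.500 + 195.500 × 2.3219 ≈ 722.437 ms.

722.4 ms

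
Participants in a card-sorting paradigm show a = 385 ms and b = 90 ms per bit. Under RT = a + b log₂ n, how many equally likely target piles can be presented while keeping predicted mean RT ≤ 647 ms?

7

90·log₂ n ≤ 647 − 385 = 262, giving log₂ n ≤ 2.9111 and n ≤ 7.522. The largest whole number is 7.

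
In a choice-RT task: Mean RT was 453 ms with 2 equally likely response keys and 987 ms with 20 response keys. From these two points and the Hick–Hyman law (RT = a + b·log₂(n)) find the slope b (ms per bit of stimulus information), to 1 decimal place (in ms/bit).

The slope on a log₂ axis is (987 − 453) / (4.3219 − 1) = 160.750 ms/bit.

160.8 ms/bit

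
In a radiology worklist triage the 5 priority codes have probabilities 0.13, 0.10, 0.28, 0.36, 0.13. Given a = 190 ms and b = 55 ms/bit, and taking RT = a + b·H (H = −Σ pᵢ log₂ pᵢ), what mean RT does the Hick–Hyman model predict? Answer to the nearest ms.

Entropy contributions −pᵢ log₂ pᵢ: 0.3826, 0.3322, 0.5142, 0.5306, 0.3826; sum H = 2.1423 bits.
RT = a + bH = 190 + 55·2.1423 = 307.83 ms.

308 ms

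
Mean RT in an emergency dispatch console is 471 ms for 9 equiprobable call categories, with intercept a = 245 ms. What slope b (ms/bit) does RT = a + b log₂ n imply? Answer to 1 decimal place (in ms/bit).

71.3 ms/bit

log₂(9) = 3.1699 bits.
b = (RT − a)/log₂ n = (471 − 245) / 3.1699 = 71.295 ms/bit.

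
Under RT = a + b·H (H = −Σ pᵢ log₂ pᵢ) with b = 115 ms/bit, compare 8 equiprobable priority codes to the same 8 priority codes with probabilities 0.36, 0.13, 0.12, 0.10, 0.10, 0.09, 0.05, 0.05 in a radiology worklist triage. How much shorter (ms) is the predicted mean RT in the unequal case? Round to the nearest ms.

36 ms

Equiprobable entropy H₀ = log₂ 8 = 3.0000 bits.
Skewed entropy H = −Σ pᵢ log₂ pᵢ = 2.6896 bits.
ΔRT = b·(H₀ − H) = 115 × 0.3104 = 35.70 ms.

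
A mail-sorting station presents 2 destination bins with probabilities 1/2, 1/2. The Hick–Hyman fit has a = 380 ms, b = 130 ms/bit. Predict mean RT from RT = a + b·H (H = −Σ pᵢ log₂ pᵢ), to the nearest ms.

Each term −pᵢ log₂ pᵢ: 0.5·1 + 0.5·1; summed, H = 1.000 bits.
Mean RT = a + bH = 380 + 130·1.000 = 510.00 ms.

510 ms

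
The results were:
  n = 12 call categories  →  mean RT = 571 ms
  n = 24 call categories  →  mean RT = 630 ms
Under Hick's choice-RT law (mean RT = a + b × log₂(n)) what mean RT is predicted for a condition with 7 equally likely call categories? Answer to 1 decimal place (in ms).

525.1 ms

RT is linear in log₂ n, so two points fix the line:
  b = (630 − 571) / (log₂ 24 − log₂ 12) = 59 / (4.5850 − 3.5850) = 59.000 ms/bit
  a = 571 − 59.000 × 3.5850 = 359.487 ms
Then RT(7) = 359.487 + 59.000 × log₂ 7 = 359.487 + 59.000 × 2.8074 ≈ 525.121 ms.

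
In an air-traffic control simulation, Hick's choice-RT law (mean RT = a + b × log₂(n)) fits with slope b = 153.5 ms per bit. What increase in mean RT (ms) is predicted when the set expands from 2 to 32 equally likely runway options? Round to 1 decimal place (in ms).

The intercept a cancels: ΔRT = b·(log₂ n₂ − log₂ n₁) = b·log₂(n₂/n₁).
log₂(32) − log₂(2) = log₂(32/2) = log₂(16) = 4.
ΔRT = 153.5 × 4.0000 = 614.000 ms.

614.0 ms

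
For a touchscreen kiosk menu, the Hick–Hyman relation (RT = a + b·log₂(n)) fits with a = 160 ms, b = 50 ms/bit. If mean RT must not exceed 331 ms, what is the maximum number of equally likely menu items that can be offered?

Information budget: (331 − 160)/50 = 3.4200 bits, so n ≤ 2^3.4200 = 10.703 → at most 10.

10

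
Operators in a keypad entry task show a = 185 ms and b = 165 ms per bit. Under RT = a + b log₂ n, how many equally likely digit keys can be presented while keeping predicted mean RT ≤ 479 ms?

Information budget: (479 − 185)/165 = 1.7818 bits, so n ≤ 2^1.7818 = 3.439 → at most 3.

3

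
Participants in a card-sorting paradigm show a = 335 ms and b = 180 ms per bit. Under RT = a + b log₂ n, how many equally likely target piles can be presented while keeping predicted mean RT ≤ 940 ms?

180·log₂ n ≤ 940 − 335 = 605, giving log₂ n ≤ 3.3611 and n ≤ 10.275. The largest whole number is 10.

10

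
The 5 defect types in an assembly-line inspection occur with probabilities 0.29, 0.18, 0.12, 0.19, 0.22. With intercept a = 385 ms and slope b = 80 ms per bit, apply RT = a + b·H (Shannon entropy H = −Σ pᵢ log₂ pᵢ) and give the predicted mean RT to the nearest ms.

H = 0.29·log₂(1/0.29) + 0.18·log₂(1/0.18) + 0.12·log₂(1/0.12) + 0.19·log₂(1/0.19) + 0.22·log₂(1/0.22) = 2.2661 bits.
RT = 385 + 80 × 2.2661 = 566.29 ms.

566 ms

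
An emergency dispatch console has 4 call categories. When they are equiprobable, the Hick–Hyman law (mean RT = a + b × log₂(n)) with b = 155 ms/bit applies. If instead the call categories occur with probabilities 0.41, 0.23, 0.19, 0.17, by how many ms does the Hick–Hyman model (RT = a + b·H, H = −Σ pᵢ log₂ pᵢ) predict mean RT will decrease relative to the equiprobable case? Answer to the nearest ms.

15 ms

Equiprobable entropy H₀ = log₂ 4 = 2.0000 bits.
Skewed entropy H = −Σ pᵢ log₂ pᵢ = 1.9049 bits.
ΔRT = b·(H₀ − H) = 155 × 0.0951 = 14.75 ms.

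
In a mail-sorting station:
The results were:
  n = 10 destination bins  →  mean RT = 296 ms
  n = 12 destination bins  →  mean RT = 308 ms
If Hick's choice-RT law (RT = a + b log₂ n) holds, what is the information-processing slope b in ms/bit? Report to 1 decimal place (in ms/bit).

Slope: b = (308 − 296) / (log₂ 12 − log₂ 10) = 12/0.2630 = 45.621 ms/bit.

45.6 ms/bit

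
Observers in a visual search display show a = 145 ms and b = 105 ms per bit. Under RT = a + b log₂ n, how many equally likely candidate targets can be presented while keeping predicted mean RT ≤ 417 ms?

6

Information budget: (417 − 145)/105 = 2.5905 bits, so n ≤ 2^2.5905 = 6.023 → at most 6.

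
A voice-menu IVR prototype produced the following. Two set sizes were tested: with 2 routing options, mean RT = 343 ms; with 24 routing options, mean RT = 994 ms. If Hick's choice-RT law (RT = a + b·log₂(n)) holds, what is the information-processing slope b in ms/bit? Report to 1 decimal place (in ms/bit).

181.6 ms/bit

The slope on a log₂ axis is (994 − 343) / (4.5850 − 1) = 181.592 ms/bit.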